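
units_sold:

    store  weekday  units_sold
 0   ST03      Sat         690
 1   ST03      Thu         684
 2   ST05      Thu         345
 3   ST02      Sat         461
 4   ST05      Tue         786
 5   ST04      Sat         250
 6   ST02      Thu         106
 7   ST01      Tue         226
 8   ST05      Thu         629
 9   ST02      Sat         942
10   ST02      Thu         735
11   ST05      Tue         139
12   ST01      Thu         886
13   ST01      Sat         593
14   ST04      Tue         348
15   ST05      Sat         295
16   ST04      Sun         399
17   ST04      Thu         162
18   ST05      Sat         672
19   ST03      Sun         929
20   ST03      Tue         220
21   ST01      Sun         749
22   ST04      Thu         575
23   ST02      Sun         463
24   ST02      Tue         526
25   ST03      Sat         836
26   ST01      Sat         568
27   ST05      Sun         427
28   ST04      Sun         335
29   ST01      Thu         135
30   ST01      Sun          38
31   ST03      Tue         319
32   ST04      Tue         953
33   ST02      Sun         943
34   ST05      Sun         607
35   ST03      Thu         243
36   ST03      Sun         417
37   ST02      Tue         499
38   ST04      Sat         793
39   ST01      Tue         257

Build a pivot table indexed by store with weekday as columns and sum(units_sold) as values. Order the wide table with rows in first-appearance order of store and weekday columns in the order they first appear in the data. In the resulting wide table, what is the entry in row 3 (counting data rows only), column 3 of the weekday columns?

With rows in first-appearance order of store, row 3 is store=ST02. weekday columns in first-appearance order: Sat, Thu, Tue, Sun; column 3 is Tue.
Long rows with store=ST02, weekday=Tue: 526 + 499 = 1025.

1025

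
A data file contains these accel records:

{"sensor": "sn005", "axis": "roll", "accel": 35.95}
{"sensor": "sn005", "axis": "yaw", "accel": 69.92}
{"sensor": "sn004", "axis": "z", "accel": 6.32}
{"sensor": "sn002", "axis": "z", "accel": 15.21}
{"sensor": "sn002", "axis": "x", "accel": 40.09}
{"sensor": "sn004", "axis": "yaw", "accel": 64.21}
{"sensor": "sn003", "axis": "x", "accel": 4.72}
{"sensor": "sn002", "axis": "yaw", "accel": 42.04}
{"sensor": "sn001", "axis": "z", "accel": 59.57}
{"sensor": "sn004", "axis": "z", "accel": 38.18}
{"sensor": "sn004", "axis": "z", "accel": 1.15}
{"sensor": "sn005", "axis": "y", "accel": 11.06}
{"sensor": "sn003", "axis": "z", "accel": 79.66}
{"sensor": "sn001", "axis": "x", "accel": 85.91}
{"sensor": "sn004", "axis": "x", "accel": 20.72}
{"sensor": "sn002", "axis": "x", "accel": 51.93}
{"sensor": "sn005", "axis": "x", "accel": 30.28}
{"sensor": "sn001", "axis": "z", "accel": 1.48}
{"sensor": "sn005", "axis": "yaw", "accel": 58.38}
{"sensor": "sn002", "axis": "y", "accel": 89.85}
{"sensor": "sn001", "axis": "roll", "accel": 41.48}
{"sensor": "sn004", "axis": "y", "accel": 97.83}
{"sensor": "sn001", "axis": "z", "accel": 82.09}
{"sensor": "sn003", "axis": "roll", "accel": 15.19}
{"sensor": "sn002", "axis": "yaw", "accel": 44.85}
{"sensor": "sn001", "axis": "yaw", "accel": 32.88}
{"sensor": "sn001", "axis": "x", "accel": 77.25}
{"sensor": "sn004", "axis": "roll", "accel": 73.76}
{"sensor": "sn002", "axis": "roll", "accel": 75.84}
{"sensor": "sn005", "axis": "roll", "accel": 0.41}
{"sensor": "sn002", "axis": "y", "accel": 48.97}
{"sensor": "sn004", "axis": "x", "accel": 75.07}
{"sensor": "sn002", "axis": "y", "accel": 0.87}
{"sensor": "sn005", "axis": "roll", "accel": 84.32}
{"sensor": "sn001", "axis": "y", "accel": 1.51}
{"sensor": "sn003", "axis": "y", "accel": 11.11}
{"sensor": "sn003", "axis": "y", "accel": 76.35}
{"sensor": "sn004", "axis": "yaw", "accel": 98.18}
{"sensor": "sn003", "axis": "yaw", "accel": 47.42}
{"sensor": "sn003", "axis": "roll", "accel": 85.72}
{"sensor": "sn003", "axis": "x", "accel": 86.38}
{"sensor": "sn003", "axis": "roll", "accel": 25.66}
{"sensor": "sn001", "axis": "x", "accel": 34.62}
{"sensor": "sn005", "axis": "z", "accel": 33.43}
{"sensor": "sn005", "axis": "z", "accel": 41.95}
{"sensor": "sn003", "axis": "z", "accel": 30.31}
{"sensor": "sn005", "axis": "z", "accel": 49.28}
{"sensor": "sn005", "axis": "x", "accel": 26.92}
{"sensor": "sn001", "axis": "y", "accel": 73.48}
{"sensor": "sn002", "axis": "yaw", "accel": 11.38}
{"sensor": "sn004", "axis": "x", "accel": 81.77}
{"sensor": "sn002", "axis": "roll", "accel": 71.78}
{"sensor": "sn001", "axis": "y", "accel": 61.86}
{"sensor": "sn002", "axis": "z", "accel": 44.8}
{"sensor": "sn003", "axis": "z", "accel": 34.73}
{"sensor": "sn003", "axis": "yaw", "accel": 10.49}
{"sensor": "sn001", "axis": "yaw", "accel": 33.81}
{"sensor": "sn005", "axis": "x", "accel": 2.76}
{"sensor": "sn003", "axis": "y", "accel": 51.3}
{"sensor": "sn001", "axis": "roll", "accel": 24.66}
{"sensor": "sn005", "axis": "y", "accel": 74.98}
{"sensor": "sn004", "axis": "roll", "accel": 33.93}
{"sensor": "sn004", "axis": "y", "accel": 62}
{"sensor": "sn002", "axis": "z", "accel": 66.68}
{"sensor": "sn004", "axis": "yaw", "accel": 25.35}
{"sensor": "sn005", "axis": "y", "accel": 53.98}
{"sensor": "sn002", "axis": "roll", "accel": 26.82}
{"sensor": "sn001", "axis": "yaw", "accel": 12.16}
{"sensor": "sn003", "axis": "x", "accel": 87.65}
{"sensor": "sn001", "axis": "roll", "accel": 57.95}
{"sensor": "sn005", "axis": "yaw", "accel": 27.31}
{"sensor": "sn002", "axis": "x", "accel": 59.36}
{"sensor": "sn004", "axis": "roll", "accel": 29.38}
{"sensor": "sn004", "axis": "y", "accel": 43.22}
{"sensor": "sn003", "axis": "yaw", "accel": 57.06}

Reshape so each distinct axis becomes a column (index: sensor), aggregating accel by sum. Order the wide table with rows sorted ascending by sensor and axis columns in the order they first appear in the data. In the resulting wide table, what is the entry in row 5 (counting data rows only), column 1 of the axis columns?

With rows sorted ascending by sensor, row 5 is sensor=sn005. axis columns in first-appearance order: roll, yaw, z, x, y; column 1 is roll.
Long rows with sensor=sn005, axis=roll: 35.95 + 0.41 + 84.32 = 120.68.

120.68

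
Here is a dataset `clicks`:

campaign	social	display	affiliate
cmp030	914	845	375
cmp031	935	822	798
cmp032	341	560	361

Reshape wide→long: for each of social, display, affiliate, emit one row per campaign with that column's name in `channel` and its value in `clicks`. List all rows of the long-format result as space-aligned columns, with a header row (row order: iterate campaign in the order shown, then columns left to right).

Each (campaign, column) pair becomes one row: 3 × 3 = 9 rows.
For example, (cmp030, social) → clicks=914.

campaign  channel    clicks
cmp030    social     914   
cmp030    display    845   
cmp030    affiliate  375   
cmp031    social     935   
cmp031    display    822   
cmp031    affiliate  798   
cmp032    social     341   
cmp032    display    560   
cmp032    affiliate  361   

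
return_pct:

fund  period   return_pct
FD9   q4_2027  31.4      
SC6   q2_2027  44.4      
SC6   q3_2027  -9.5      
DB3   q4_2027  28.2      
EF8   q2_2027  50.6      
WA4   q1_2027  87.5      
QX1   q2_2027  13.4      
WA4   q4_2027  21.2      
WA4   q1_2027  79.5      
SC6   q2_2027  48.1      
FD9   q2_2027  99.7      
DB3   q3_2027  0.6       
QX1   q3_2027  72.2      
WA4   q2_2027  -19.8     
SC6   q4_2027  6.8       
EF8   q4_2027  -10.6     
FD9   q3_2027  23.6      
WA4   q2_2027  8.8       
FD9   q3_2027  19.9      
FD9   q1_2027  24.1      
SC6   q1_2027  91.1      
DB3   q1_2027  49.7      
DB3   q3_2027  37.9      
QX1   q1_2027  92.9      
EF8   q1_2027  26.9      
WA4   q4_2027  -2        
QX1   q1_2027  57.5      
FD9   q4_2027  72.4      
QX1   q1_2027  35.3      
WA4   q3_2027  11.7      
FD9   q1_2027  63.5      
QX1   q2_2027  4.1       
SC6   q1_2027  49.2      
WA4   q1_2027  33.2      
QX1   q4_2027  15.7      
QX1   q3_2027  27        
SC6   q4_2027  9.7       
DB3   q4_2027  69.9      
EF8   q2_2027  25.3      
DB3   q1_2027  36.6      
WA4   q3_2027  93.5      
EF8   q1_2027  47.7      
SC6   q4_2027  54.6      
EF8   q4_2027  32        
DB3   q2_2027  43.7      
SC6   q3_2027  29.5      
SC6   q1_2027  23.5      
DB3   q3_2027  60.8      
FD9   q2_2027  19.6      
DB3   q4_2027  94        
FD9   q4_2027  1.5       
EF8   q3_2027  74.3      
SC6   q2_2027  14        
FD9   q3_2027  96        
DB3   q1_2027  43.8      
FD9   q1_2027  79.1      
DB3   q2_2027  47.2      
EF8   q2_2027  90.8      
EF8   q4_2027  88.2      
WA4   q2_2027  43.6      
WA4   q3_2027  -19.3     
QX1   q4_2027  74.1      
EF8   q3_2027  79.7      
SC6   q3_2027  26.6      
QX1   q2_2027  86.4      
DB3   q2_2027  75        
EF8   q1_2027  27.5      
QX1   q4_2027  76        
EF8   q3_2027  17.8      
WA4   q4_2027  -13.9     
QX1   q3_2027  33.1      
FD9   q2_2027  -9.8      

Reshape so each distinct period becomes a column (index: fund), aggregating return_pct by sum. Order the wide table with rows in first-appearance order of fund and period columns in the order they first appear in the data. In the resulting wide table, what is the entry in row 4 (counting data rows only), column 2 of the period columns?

With rows in first-appearance order of fund, row 4 is fund=EF8. period columns in first-appearance order: q4_2027, q2_2027, q3_2027, q1_2027; column 2 is q2_2027.
Long rows with fund=EF8, period=q2_2027: 50.6 + 25.3 + 90.8 = 166.7.

166.7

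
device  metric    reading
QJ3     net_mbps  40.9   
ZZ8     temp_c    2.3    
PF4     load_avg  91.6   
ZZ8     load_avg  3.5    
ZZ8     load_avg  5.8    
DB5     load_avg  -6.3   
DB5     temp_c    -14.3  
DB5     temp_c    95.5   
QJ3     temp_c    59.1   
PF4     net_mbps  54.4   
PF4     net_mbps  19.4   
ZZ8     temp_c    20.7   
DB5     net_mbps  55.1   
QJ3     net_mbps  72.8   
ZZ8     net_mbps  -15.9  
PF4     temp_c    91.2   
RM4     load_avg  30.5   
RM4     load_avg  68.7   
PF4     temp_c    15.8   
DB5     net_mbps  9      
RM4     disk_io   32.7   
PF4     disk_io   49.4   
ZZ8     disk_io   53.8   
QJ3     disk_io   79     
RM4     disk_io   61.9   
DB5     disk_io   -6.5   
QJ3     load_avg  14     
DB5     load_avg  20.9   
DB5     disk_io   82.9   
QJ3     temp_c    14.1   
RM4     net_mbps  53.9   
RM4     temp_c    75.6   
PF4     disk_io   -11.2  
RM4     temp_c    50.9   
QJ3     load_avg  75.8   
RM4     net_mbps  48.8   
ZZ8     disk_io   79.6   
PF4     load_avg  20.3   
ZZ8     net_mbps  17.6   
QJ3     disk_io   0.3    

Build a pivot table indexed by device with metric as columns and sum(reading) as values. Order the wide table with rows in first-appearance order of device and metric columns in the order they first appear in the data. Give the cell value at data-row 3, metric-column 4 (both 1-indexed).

38.2

With rows in first-appearance order of device, row 3 is device=PF4. metric columns in first-appearance order: net_mbps, temp_c, load_avg, disk_io; column 4 is disk_io.
Long rows with device=PF4, metric=disk_io: 49.4 + -11.2 = 38.2.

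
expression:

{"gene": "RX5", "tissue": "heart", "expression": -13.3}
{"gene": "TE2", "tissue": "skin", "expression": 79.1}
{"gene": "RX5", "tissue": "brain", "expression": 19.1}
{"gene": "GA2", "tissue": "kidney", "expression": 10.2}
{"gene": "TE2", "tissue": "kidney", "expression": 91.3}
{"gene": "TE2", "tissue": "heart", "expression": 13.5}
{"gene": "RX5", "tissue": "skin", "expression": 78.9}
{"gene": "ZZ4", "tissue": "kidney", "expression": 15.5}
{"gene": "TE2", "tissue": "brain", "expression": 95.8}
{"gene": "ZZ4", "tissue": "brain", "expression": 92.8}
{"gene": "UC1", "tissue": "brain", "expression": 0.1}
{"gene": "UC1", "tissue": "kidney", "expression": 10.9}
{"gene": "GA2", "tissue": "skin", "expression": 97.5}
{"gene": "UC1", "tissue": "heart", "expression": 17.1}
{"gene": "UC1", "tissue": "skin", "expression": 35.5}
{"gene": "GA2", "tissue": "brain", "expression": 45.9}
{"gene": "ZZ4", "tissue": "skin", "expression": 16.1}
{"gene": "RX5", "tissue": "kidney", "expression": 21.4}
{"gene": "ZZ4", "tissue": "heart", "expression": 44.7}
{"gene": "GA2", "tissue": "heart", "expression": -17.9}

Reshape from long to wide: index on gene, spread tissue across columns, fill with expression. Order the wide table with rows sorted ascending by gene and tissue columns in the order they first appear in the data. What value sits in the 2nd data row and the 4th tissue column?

21.4

With rows sorted ascending by gene, row 2 is gene=RX5. tissue columns in first-appearance order: heart, skin, brain, kidney; column 4 is kidney.
Long rows with gene=RX5, tissue=kidney: expression = 21.4.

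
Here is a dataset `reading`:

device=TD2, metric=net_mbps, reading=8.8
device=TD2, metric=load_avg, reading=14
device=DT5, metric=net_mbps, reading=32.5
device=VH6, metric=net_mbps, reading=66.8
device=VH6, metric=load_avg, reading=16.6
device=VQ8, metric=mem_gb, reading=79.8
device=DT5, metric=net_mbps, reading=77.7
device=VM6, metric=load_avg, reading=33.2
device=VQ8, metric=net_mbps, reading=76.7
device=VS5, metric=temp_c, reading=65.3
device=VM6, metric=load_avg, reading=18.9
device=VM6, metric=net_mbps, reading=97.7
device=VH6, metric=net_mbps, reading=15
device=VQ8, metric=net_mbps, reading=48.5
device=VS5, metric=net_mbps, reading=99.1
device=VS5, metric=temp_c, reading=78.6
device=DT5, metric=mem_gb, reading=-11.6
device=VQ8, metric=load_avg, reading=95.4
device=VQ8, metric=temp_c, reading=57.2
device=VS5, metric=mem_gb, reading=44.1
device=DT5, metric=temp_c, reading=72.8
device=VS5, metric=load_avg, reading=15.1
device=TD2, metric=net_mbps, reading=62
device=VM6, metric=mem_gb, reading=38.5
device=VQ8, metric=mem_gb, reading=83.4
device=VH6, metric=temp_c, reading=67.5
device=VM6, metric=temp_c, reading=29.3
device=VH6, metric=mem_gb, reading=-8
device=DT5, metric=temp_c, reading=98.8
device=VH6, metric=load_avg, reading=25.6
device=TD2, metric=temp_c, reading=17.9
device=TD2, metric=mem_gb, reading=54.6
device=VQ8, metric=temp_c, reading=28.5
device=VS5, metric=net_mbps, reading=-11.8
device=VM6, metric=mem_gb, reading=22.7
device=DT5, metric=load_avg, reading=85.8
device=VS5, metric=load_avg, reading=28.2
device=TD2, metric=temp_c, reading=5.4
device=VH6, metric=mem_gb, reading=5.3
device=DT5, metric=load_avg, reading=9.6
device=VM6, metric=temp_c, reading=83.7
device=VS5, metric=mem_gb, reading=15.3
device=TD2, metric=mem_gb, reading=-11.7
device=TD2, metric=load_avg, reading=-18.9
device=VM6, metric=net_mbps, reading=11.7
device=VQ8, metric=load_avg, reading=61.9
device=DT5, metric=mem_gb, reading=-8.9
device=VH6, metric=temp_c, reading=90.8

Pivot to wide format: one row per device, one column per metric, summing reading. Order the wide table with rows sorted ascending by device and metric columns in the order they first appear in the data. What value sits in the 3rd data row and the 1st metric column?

81.8

With rows sorted ascending by device, row 3 is device=VH6. metric columns in first-appearance order: net_mbps, load_avg, mem_gb, temp_c; column 1 is net_mbps.
Long rows with device=VH6, metric=net_mbps: 66.8 + 15 = 81.8.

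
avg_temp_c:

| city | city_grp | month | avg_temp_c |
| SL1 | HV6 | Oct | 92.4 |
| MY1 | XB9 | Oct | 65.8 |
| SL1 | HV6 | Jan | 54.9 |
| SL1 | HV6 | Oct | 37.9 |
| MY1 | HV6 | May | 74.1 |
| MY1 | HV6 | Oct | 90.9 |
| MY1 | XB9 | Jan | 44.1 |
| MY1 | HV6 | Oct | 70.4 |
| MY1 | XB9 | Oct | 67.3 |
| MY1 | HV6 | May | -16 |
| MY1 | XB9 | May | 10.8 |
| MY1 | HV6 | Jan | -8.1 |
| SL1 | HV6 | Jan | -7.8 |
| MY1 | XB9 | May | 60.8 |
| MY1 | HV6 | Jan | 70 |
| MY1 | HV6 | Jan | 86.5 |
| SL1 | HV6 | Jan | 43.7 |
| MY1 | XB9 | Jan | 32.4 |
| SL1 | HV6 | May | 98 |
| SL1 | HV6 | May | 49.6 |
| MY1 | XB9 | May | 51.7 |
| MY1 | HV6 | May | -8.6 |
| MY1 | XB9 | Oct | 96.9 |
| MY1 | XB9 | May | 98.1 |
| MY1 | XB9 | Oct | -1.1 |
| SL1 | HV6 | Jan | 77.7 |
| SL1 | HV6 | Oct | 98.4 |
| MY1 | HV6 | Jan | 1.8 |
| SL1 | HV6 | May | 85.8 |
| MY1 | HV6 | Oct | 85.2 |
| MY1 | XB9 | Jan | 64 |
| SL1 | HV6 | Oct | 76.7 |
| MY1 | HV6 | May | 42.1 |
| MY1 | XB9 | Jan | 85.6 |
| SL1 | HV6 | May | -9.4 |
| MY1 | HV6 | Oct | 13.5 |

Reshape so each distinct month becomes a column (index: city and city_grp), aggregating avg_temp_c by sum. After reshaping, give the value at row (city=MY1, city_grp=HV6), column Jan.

Rows with city=MY1, city_grp=HV6 and month=Jan: avg_temp_c values are -8.1, 70, 86.5, 1.8.
-8.1 + 70 + 86.5 + 1.8 = 150.2.

150.2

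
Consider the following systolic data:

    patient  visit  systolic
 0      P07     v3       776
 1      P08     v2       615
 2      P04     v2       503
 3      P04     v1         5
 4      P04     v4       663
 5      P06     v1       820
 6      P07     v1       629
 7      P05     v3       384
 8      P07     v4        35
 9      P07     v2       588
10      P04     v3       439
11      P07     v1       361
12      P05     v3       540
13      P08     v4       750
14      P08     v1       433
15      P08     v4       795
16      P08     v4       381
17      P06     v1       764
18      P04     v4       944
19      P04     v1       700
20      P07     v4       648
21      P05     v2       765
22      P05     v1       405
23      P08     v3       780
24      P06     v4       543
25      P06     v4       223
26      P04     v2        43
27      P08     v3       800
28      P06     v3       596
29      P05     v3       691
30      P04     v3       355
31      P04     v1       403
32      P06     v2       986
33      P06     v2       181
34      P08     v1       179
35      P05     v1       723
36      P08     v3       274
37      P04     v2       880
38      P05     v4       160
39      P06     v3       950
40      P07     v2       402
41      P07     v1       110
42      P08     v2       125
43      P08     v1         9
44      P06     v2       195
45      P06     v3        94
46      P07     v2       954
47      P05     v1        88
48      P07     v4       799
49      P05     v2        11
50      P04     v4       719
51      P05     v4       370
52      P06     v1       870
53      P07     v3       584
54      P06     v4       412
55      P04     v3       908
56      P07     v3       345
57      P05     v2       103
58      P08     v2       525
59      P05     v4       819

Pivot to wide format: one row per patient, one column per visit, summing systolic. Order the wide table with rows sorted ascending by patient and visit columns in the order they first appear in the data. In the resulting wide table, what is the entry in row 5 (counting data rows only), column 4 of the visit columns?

1926

With rows sorted ascending by patient, row 5 is patient=P08. visit columns in first-appearance order: v3, v2, v1, v4; column 4 is v4.
Long rows with patient=P08, visit=v4: 750 + 795 + 381 = 1926.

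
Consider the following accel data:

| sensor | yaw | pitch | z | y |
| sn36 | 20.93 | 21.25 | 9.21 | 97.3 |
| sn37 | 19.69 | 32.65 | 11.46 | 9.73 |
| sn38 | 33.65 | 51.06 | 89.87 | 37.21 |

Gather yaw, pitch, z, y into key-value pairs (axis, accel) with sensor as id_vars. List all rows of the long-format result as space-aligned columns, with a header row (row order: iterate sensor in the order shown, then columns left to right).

sensor  axis   accel
sn36    yaw    20.93
sn36    pitch  21.25
sn36    z      9.21 
sn36    y      97.3 
sn37    yaw    19.69
sn37    pitch  32.65
sn37    z      11.46
sn37    y      9.73 
sn38    yaw    33.65
sn38    pitch  51.06
sn38    z      89.87
sn38    y      37.21

Each (sensor, column) pair becomes one row: 3 × 4 = 12 rows.
For example, (sn36, yaw) → accel=20.93.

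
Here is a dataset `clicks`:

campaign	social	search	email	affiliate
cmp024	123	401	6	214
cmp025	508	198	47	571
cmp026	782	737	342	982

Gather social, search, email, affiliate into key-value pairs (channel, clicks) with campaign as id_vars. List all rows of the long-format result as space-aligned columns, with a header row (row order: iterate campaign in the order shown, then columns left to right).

campaign  channel    clicks
cmp024    social     123   
cmp024    search     401   
cmp024    email      6     
cmp024    affiliate  214   
cmp025    social     508   
cmp025    search     198   
cmp025    email      47    
cmp025    affiliate  571   
cmp026    social     782   
cmp026    search     737   
cmp026    email      342   
cmp026    affiliate  982   

Each (campaign, column) pair becomes one row: 3 × 4 = 12 rows.
For example, (cmp024, social) → clicks=123.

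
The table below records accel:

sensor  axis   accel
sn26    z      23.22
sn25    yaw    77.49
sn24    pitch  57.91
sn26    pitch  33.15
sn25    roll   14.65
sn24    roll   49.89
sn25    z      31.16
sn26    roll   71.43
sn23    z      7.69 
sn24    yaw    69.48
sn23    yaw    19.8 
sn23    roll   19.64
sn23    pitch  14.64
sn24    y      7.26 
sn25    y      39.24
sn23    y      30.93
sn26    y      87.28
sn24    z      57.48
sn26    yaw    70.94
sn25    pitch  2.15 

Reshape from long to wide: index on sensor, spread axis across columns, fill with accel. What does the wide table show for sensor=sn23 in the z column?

7.69

Wide layout: rows indexed by sensor, columns are the 5 distinct axis values (z, yaw, pitch, roll, y).
Cell (sensor=sn23, axis=z) draws from the long row where sensor=sn23 and axis=z, which has accel=7.69.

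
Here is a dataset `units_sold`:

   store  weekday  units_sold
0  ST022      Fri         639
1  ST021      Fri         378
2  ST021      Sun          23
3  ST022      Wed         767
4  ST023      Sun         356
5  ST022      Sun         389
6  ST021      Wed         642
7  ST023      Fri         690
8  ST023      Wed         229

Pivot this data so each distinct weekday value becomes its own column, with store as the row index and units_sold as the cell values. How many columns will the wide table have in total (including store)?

4

1 column for store plus 3 distinct weekday values → 4 columns.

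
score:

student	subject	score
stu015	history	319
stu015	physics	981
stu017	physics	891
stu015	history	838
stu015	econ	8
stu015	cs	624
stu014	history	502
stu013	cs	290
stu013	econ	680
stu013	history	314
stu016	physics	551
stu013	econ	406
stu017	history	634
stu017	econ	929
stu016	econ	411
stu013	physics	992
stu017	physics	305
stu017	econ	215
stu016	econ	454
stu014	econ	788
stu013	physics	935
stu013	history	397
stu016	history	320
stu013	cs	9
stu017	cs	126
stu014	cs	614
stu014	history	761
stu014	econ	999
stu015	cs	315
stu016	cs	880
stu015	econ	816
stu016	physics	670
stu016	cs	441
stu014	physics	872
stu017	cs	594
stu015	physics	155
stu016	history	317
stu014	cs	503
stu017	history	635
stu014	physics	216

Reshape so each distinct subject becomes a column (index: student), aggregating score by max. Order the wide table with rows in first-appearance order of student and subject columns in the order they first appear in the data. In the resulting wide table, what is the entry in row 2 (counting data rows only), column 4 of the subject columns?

594

With rows in first-appearance order of student, row 2 is student=stu017. subject columns in first-appearance order: history, physics, econ, cs; column 4 is cs.
Long rows with student=stu017, subject=cs: max(126, 594) = 594.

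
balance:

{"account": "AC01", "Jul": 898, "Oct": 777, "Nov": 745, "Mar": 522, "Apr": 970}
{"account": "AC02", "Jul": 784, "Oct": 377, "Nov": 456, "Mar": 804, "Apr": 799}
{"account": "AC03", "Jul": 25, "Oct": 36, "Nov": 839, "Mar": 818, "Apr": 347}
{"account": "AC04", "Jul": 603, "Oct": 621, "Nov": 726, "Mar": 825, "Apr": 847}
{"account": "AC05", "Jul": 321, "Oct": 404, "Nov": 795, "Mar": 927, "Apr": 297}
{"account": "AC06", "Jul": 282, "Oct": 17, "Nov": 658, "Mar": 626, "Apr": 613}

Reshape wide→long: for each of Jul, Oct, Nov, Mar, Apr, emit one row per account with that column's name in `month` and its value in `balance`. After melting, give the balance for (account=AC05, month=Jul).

Unpivoting turns each (account, wide-column) pair into one long row.
The wide cell at row AC05, column Jul holds 321, so the long row (AC05, Jul) has balance=321.

321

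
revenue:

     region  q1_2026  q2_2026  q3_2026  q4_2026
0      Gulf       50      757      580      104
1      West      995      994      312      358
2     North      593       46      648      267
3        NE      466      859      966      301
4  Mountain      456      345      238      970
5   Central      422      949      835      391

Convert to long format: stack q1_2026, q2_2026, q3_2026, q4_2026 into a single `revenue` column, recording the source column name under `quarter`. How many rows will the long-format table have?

24

6 region values × 4 melted columns = 24 rows.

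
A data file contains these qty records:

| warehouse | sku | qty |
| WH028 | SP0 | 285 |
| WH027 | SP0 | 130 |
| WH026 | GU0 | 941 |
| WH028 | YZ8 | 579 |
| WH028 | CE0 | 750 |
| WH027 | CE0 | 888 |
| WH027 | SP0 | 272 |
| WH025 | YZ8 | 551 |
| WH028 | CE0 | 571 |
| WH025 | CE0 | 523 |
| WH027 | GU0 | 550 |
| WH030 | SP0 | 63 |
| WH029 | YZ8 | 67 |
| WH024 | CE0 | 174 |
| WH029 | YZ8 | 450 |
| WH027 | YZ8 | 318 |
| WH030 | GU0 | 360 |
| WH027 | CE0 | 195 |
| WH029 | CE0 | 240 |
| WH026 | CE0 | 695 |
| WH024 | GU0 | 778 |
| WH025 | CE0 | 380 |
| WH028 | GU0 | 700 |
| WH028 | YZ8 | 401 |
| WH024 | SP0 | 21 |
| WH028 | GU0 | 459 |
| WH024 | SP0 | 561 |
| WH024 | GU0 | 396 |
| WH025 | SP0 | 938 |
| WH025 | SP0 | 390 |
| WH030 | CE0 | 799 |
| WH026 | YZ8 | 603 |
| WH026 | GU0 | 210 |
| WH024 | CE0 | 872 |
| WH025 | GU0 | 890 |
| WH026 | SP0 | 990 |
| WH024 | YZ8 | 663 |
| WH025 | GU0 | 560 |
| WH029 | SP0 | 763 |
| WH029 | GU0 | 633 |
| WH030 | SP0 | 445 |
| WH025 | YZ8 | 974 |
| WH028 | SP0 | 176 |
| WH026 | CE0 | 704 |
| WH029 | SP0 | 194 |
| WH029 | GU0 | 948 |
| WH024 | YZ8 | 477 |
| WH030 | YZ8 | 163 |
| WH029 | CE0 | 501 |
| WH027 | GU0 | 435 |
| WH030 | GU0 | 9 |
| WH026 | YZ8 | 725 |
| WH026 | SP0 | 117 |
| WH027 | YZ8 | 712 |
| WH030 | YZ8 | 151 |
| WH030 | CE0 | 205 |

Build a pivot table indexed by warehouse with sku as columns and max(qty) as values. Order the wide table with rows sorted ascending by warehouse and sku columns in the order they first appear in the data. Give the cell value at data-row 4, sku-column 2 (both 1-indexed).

550

With rows sorted ascending by warehouse, row 4 is warehouse=WH027. sku columns in first-appearance order: SP0, GU0, YZ8, CE0; column 2 is GU0.
Long rows with warehouse=WH027, sku=GU0: max(550, 435) = 550.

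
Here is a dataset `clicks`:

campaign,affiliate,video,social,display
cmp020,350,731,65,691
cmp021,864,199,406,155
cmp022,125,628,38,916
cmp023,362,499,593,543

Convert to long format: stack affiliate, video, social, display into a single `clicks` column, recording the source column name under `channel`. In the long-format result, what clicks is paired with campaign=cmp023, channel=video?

Unpivoting turns each (campaign, wide-column) pair into one long row.
The wide cell at row cmp023, column video holds 499, so the long row (cmp023, video) has clicks=499.

499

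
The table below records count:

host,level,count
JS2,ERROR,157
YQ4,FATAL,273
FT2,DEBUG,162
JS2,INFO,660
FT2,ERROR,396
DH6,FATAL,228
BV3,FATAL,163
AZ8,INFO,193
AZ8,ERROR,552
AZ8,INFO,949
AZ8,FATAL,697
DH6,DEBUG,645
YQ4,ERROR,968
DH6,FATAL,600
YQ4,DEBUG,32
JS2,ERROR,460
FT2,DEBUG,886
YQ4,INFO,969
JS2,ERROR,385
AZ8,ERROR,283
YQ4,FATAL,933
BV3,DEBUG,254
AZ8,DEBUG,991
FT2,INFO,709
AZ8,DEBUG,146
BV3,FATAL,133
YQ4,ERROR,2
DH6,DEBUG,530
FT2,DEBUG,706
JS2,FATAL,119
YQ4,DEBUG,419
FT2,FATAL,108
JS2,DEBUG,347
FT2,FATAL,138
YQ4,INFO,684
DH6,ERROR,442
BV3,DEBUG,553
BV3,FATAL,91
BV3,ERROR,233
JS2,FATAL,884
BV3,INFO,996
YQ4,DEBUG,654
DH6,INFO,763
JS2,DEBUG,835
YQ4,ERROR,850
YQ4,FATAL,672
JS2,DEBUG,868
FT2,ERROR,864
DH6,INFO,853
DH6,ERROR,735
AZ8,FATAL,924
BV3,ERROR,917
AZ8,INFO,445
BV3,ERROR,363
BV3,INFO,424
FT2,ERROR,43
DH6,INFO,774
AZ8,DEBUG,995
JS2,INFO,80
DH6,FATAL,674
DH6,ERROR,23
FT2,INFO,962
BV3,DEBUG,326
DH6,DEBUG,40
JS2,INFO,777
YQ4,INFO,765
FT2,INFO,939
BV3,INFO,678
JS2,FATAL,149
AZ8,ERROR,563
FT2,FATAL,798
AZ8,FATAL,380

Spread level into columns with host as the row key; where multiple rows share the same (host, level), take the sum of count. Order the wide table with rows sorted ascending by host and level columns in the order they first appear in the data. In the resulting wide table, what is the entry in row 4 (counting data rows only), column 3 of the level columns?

1754

With rows sorted ascending by host, row 4 is host=FT2. level columns in first-appearance order: ERROR, FATAL, DEBUG, INFO; column 3 is DEBUG.
Long rows with host=FT2, level=DEBUG: 162 + 886 + 706 = 1754.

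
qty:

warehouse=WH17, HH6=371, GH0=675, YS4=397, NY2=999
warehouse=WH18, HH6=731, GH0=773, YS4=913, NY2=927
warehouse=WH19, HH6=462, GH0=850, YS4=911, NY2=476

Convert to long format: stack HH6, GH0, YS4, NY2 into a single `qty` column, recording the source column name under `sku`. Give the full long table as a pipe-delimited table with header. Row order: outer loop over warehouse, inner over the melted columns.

| warehouse | sku | qty |
| WH17 | HH6 | 371 |
| WH17 | GH0 | 675 |
| WH17 | YS4 | 397 |
| WH17 | NY2 | 999 |
| WH18 | HH6 | 731 |
| WH18 | GH0 | 773 |
| WH18 | YS4 | 913 |
| WH18 | NY2 | 927 |
| WH19 | HH6 | 462 |
| WH19 | GH0 | 850 |
| WH19 | YS4 | 911 |
| WH19 | NY2 | 476 |

Each (warehouse, column) pair becomes one row: 3 × 4 = 12 rows.
For example, (WH17, HH6) → qty=371.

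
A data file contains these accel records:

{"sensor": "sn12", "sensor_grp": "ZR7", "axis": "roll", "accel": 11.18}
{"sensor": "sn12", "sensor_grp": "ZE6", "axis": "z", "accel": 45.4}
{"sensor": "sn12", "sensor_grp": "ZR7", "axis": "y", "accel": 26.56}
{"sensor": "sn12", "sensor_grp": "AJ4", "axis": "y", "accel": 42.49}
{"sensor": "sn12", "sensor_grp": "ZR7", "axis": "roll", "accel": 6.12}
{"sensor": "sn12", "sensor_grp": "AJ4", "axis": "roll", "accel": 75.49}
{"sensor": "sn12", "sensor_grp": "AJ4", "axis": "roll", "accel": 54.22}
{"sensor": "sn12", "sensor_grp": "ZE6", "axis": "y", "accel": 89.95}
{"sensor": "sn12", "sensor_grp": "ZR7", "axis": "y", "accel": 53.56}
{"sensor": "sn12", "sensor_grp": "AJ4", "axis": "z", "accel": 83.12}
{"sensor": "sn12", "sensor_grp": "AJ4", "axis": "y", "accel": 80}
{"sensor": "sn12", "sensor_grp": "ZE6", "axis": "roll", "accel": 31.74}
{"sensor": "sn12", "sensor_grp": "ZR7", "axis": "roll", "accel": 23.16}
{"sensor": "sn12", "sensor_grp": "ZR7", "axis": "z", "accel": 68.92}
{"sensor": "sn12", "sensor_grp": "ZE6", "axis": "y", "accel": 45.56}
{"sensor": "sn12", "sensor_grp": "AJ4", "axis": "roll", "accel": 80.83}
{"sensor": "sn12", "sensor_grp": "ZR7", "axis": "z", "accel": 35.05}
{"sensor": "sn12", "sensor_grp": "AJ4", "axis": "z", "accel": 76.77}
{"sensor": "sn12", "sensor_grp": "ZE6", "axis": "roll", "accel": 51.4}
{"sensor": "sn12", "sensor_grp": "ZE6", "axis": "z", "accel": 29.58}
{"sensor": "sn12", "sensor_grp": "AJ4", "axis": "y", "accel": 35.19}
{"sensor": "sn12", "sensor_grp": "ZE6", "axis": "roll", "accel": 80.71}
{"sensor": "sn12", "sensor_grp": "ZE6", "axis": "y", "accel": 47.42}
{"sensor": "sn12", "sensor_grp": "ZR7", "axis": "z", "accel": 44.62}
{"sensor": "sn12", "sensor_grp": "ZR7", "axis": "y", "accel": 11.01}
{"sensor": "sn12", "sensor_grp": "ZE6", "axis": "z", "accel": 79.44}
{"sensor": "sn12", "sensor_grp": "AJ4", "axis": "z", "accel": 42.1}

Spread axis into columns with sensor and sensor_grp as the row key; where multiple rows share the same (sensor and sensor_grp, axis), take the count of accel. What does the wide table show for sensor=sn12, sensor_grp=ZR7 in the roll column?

3

Rows with sensor=sn12, sensor_grp=ZR7 and axis=roll: accel values are 11.18, 6.12, 23.16.
3 rows match — count = 3.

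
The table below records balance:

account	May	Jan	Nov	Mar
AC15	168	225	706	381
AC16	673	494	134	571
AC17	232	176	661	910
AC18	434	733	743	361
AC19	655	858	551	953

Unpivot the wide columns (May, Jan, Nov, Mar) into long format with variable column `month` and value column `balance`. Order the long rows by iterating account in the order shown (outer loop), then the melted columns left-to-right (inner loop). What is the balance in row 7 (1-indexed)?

20 rows total (5 × 4). Row 7: index ⌊(7-1)/4⌋ = 1 into account → AC16; (7-1) mod 4 = 2 into the melted columns → Nov.
So row 7 is (AC16, Nov, 134); balance = 134.

134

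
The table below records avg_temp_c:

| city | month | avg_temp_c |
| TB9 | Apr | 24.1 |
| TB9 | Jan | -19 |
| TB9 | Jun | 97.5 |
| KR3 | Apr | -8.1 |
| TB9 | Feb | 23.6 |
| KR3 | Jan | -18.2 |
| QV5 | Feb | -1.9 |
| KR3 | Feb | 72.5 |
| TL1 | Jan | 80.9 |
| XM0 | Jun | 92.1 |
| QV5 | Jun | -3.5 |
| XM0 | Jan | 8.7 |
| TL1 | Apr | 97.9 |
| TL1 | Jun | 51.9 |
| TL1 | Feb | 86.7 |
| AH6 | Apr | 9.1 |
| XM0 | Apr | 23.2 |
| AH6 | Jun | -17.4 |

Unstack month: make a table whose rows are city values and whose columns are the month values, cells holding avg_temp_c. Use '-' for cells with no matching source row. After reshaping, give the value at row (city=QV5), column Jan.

-

No long-format row has city=QV5 and month=Jan, so the cell is -.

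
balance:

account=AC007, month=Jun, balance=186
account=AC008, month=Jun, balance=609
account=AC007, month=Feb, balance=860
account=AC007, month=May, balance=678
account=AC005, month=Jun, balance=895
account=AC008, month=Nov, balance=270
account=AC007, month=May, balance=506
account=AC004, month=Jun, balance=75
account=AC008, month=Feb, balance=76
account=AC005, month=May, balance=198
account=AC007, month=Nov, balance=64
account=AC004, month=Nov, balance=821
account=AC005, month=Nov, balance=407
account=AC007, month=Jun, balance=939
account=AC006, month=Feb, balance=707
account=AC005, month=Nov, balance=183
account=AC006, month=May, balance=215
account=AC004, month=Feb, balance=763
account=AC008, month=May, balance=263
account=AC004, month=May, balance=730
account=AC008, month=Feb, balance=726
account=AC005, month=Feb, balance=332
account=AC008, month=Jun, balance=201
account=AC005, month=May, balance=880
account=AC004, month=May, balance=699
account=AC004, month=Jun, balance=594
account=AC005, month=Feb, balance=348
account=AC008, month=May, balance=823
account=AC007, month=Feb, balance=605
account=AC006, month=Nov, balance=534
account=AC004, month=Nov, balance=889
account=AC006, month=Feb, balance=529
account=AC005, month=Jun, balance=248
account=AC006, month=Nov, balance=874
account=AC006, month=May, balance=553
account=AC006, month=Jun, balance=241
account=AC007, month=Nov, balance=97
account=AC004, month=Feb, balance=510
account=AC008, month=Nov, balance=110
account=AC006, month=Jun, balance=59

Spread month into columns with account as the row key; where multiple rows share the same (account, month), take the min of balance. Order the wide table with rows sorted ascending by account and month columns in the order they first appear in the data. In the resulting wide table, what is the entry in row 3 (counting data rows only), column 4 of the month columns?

With rows sorted ascending by account, row 3 is account=AC006. month columns in first-appearance order: Jun, Feb, May, Nov; column 4 is Nov.
Long rows with account=AC006, month=Nov: min(534, 874) = 534.

534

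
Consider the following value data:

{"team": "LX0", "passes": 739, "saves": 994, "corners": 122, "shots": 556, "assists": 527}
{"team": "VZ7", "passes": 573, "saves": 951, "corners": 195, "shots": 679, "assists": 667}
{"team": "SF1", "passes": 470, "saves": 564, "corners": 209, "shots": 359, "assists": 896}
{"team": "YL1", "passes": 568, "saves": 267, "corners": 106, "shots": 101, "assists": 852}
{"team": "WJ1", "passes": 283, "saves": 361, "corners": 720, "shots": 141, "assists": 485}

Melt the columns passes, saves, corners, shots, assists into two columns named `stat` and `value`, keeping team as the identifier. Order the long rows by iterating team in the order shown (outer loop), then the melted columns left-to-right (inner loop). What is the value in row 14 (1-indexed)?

359

25 rows total (5 × 5). Row 14: index ⌊(14-1)/5⌋ = 2 into team → SF1; (14-1) mod 5 = 3 into the melted columns → shots.
So row 14 is (SF1, shots, 359); value = 359.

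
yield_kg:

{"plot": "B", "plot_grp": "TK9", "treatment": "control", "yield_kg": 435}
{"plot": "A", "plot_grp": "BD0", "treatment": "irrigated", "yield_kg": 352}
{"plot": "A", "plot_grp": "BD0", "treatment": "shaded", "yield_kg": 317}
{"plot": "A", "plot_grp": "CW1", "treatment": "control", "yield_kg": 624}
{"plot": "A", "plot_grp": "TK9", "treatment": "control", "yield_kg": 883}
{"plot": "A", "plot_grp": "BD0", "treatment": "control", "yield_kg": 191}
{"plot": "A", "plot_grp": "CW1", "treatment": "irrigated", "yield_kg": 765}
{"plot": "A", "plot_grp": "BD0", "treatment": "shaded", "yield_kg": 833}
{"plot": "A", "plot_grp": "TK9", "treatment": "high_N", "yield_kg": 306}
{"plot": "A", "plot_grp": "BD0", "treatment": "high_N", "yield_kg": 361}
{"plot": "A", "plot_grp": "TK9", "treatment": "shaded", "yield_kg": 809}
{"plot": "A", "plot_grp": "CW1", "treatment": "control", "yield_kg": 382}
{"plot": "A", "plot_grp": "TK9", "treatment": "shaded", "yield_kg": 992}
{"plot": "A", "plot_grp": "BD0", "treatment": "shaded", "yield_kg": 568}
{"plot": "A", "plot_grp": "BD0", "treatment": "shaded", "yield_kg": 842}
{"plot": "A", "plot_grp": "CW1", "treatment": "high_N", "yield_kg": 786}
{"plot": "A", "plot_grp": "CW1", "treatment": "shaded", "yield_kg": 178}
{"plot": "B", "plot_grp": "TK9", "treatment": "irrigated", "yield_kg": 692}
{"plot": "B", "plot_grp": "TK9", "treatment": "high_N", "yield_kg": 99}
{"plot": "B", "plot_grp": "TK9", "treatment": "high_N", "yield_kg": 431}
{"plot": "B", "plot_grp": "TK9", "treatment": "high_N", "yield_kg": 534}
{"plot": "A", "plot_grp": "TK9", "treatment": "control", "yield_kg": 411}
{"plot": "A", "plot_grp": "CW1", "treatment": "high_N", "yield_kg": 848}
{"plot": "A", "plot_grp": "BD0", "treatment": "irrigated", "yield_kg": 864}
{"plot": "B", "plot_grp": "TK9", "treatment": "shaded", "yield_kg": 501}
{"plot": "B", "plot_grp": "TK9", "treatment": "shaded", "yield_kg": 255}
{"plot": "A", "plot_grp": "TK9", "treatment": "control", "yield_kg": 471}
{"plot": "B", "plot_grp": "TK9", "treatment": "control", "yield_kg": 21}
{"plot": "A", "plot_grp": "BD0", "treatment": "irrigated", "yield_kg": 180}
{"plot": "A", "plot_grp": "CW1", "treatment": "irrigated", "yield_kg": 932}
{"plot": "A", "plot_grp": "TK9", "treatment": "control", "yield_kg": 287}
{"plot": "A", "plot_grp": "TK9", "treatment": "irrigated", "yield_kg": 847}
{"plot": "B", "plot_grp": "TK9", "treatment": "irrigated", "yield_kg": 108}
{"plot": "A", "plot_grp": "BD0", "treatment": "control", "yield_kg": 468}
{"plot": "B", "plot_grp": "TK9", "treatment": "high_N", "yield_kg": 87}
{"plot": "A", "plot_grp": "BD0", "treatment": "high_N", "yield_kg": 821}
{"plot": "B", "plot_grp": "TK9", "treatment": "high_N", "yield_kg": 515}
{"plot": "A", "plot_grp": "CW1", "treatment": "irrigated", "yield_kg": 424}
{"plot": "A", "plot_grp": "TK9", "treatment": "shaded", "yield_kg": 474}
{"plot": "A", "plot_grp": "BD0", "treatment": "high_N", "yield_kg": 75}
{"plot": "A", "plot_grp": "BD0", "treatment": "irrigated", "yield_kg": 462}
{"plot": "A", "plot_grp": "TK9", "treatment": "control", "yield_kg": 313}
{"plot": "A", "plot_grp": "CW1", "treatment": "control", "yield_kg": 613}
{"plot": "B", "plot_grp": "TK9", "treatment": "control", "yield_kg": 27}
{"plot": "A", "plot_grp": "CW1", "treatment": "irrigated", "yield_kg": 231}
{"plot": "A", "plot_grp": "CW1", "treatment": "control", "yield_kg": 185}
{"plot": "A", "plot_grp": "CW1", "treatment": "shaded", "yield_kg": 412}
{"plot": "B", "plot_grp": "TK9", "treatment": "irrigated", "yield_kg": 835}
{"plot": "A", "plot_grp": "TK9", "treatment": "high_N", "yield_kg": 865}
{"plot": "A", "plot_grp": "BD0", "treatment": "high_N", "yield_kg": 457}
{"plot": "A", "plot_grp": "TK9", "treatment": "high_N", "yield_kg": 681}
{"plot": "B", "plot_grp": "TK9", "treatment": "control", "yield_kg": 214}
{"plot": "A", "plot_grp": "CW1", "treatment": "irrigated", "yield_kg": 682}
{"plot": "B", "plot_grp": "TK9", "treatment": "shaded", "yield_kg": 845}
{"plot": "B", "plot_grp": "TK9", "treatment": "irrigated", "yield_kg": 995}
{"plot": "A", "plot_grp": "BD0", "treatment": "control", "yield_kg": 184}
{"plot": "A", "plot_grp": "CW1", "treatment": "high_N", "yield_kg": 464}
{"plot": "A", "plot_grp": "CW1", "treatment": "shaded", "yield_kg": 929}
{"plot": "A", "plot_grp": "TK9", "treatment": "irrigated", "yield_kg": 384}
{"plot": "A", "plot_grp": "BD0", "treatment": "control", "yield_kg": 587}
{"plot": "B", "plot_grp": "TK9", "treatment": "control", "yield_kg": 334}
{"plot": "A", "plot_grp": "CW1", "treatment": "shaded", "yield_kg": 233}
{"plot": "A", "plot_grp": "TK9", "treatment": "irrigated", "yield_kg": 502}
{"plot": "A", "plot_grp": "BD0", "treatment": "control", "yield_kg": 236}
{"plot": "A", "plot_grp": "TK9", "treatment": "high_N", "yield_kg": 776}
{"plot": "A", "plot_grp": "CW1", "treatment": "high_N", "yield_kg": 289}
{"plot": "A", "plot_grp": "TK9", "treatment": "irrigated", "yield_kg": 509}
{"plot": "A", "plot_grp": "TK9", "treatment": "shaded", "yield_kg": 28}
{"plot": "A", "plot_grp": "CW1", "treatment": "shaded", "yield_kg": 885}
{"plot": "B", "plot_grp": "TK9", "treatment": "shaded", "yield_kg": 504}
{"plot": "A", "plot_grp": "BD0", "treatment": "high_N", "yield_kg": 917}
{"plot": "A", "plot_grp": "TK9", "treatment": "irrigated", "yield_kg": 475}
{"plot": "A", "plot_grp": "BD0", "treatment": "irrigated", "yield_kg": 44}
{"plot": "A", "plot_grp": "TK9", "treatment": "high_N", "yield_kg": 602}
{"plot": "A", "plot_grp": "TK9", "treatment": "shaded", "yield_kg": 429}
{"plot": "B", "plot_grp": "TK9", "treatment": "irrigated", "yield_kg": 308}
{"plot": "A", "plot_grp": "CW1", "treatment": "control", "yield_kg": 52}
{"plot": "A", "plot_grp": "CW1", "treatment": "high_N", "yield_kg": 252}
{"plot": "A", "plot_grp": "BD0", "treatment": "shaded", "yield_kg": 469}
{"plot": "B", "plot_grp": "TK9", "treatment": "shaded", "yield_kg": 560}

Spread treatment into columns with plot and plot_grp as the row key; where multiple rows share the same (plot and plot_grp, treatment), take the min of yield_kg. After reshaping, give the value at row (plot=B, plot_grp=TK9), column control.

Rows with plot=B, plot_grp=TK9 and treatment=control: yield_kg values are 435, 21, 27, 214, 334.
min(435, 21, 27, 214, 334) = 21.

21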